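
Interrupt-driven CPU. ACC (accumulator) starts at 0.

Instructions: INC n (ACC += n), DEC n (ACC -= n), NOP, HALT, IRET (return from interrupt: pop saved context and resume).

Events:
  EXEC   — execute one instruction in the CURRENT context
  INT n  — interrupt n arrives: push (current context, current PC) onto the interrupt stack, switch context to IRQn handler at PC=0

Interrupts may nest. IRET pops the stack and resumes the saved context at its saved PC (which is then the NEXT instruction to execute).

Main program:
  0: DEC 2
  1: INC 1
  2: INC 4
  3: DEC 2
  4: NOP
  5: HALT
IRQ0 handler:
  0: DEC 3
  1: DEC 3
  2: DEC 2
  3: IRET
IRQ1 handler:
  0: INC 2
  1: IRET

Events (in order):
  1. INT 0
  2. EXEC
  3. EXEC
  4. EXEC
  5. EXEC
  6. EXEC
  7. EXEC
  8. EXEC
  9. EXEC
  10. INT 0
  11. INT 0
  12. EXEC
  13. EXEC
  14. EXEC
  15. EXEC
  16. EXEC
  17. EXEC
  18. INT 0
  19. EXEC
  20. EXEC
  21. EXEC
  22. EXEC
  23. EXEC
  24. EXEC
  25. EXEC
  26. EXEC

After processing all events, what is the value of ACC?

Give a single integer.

Event 1 (INT 0): INT 0 arrives: push (MAIN, PC=0), enter IRQ0 at PC=0 (depth now 1)
Event 2 (EXEC): [IRQ0] PC=0: DEC 3 -> ACC=-3
Event 3 (EXEC): [IRQ0] PC=1: DEC 3 -> ACC=-6
Event 4 (EXEC): [IRQ0] PC=2: DEC 2 -> ACC=-8
Event 5 (EXEC): [IRQ0] PC=3: IRET -> resume MAIN at PC=0 (depth now 0)
Event 6 (EXEC): [MAIN] PC=0: DEC 2 -> ACC=-10
Event 7 (EXEC): [MAIN] PC=1: INC 1 -> ACC=-9
Event 8 (EXEC): [MAIN] PC=2: INC 4 -> ACC=-5
Event 9 (EXEC): [MAIN] PC=3: DEC 2 -> ACC=-7
Event 10 (INT 0): INT 0 arrives: push (MAIN, PC=4), enter IRQ0 at PC=0 (depth now 1)
Event 11 (INT 0): INT 0 arrives: push (IRQ0, PC=0), enter IRQ0 at PC=0 (depth now 2)
Event 12 (EXEC): [IRQ0] PC=0: DEC 3 -> ACC=-10
Event 13 (EXEC): [IRQ0] PC=1: DEC 3 -> ACC=-13
Event 14 (EXEC): [IRQ0] PC=2: DEC 2 -> ACC=-15
Event 15 (EXEC): [IRQ0] PC=3: IRET -> resume IRQ0 at PC=0 (depth now 1)
Event 16 (EXEC): [IRQ0] PC=0: DEC 3 -> ACC=-18
Event 17 (EXEC): [IRQ0] PC=1: DEC 3 -> ACC=-21
Event 18 (INT 0): INT 0 arrives: push (IRQ0, PC=2), enter IRQ0 at PC=0 (depth now 2)
Event 19 (EXEC): [IRQ0] PC=0: DEC 3 -> ACC=-24
Event 20 (EXEC): [IRQ0] PC=1: DEC 3 -> ACC=-27
Event 21 (EXEC): [IRQ0] PC=2: DEC 2 -> ACC=-29
Event 22 (EXEC): [IRQ0] PC=3: IRET -> resume IRQ0 at PC=2 (depth now 1)
Event 23 (EXEC): [IRQ0] PC=2: DEC 2 -> ACC=-31
Event 24 (EXEC): [IRQ0] PC=3: IRET -> resume MAIN at PC=4 (depth now 0)
Event 25 (EXEC): [MAIN] PC=4: NOP
Event 26 (EXEC): [MAIN] PC=5: HALT

Answer: -31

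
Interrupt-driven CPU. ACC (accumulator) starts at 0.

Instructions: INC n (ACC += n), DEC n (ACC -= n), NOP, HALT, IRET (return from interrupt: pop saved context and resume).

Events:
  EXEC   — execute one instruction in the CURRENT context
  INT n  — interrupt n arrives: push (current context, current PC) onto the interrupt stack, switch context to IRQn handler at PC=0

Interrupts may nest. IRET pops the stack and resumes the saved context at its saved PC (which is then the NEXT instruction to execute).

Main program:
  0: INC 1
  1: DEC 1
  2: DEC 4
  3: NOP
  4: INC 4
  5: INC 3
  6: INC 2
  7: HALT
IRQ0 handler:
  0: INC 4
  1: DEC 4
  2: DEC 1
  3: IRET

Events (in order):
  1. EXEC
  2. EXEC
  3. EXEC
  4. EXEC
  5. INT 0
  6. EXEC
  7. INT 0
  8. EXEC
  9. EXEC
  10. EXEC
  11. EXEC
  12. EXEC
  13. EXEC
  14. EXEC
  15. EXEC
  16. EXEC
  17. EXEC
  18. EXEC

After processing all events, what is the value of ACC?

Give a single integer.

Event 1 (EXEC): [MAIN] PC=0: INC 1 -> ACC=1
Event 2 (EXEC): [MAIN] PC=1: DEC 1 -> ACC=0
Event 3 (EXEC): [MAIN] PC=2: DEC 4 -> ACC=-4
Event 4 (EXEC): [MAIN] PC=3: NOP
Event 5 (INT 0): INT 0 arrives: push (MAIN, PC=4), enter IRQ0 at PC=0 (depth now 1)
Event 6 (EXEC): [IRQ0] PC=0: INC 4 -> ACC=0
Event 7 (INT 0): INT 0 arrives: push (IRQ0, PC=1), enter IRQ0 at PC=0 (depth now 2)
Event 8 (EXEC): [IRQ0] PC=0: INC 4 -> ACC=4
Event 9 (EXEC): [IRQ0] PC=1: DEC 4 -> ACC=0
Event 10 (EXEC): [IRQ0] PC=2: DEC 1 -> ACC=-1
Event 11 (EXEC): [IRQ0] PC=3: IRET -> resume IRQ0 at PC=1 (depth now 1)
Event 12 (EXEC): [IRQ0] PC=1: DEC 4 -> ACC=-5
Event 13 (EXEC): [IRQ0] PC=2: DEC 1 -> ACC=-6
Event 14 (EXEC): [IRQ0] PC=3: IRET -> resume MAIN at PC=4 (depth now 0)
Event 15 (EXEC): [MAIN] PC=4: INC 4 -> ACC=-2
Event 16 (EXEC): [MAIN] PC=5: INC 3 -> ACC=1
Event 17 (EXEC): [MAIN] PC=6: INC 2 -> ACC=3
Event 18 (EXEC): [MAIN] PC=7: HALT

Answer: 3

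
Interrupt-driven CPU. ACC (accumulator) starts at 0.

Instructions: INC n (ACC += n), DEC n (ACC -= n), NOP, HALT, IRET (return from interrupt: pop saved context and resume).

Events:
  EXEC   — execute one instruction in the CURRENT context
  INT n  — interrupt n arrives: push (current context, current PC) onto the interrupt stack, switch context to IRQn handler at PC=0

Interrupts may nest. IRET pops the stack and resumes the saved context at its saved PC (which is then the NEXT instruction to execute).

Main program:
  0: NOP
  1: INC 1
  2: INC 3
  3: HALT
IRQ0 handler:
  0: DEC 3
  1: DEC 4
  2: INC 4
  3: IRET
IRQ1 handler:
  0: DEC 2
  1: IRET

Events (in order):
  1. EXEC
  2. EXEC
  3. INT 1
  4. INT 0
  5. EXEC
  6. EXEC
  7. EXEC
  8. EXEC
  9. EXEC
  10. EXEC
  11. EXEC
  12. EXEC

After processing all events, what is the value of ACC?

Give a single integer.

Event 1 (EXEC): [MAIN] PC=0: NOP
Event 2 (EXEC): [MAIN] PC=1: INC 1 -> ACC=1
Event 3 (INT 1): INT 1 arrives: push (MAIN, PC=2), enter IRQ1 at PC=0 (depth now 1)
Event 4 (INT 0): INT 0 arrives: push (IRQ1, PC=0), enter IRQ0 at PC=0 (depth now 2)
Event 5 (EXEC): [IRQ0] PC=0: DEC 3 -> ACC=-2
Event 6 (EXEC): [IRQ0] PC=1: DEC 4 -> ACC=-6
Event 7 (EXEC): [IRQ0] PC=2: INC 4 -> ACC=-2
Event 8 (EXEC): [IRQ0] PC=3: IRET -> resume IRQ1 at PC=0 (depth now 1)
Event 9 (EXEC): [IRQ1] PC=0: DEC 2 -> ACC=-4
Event 10 (EXEC): [IRQ1] PC=1: IRET -> resume MAIN at PC=2 (depth now 0)
Event 11 (EXEC): [MAIN] PC=2: INC 3 -> ACC=-1
Event 12 (EXEC): [MAIN] PC=3: HALT

Answer: -1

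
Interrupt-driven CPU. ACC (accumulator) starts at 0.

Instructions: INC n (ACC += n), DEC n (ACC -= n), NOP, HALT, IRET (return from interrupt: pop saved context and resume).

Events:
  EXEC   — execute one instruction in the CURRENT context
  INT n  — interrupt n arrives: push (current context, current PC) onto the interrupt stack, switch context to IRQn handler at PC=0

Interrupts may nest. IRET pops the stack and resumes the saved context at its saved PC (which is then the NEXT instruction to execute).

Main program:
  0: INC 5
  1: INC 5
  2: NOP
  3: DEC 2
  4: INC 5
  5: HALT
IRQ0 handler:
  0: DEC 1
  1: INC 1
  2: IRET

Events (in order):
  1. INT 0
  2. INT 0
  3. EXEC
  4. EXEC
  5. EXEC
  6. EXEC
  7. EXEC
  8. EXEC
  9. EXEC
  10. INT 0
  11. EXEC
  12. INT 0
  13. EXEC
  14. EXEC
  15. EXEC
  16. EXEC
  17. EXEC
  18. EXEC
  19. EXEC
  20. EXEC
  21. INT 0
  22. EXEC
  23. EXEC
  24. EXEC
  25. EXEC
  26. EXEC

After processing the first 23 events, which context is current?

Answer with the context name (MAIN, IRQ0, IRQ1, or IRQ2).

Answer: IRQ0

Derivation:
Event 1 (INT 0): INT 0 arrives: push (MAIN, PC=0), enter IRQ0 at PC=0 (depth now 1)
Event 2 (INT 0): INT 0 arrives: push (IRQ0, PC=0), enter IRQ0 at PC=0 (depth now 2)
Event 3 (EXEC): [IRQ0] PC=0: DEC 1 -> ACC=-1
Event 4 (EXEC): [IRQ0] PC=1: INC 1 -> ACC=0
Event 5 (EXEC): [IRQ0] PC=2: IRET -> resume IRQ0 at PC=0 (depth now 1)
Event 6 (EXEC): [IRQ0] PC=0: DEC 1 -> ACC=-1
Event 7 (EXEC): [IRQ0] PC=1: INC 1 -> ACC=0
Event 8 (EXEC): [IRQ0] PC=2: IRET -> resume MAIN at PC=0 (depth now 0)
Event 9 (EXEC): [MAIN] PC=0: INC 5 -> ACC=5
Event 10 (INT 0): INT 0 arrives: push (MAIN, PC=1), enter IRQ0 at PC=0 (depth now 1)
Event 11 (EXEC): [IRQ0] PC=0: DEC 1 -> ACC=4
Event 12 (INT 0): INT 0 arrives: push (IRQ0, PC=1), enter IRQ0 at PC=0 (depth now 2)
Event 13 (EXEC): [IRQ0] PC=0: DEC 1 -> ACC=3
Event 14 (EXEC): [IRQ0] PC=1: INC 1 -> ACC=4
Event 15 (EXEC): [IRQ0] PC=2: IRET -> resume IRQ0 at PC=1 (depth now 1)
Event 16 (EXEC): [IRQ0] PC=1: INC 1 -> ACC=5
Event 17 (EXEC): [IRQ0] PC=2: IRET -> resume MAIN at PC=1 (depth now 0)
Event 18 (EXEC): [MAIN] PC=1: INC 5 -> ACC=10
Event 19 (EXEC): [MAIN] PC=2: NOP
Event 20 (EXEC): [MAIN] PC=3: DEC 2 -> ACC=8
Event 21 (INT 0): INT 0 arrives: push (MAIN, PC=4), enter IRQ0 at PC=0 (depth now 1)
Event 22 (EXEC): [IRQ0] PC=0: DEC 1 -> ACC=7
Event 23 (EXEC): [IRQ0] PC=1: INC 1 -> ACC=8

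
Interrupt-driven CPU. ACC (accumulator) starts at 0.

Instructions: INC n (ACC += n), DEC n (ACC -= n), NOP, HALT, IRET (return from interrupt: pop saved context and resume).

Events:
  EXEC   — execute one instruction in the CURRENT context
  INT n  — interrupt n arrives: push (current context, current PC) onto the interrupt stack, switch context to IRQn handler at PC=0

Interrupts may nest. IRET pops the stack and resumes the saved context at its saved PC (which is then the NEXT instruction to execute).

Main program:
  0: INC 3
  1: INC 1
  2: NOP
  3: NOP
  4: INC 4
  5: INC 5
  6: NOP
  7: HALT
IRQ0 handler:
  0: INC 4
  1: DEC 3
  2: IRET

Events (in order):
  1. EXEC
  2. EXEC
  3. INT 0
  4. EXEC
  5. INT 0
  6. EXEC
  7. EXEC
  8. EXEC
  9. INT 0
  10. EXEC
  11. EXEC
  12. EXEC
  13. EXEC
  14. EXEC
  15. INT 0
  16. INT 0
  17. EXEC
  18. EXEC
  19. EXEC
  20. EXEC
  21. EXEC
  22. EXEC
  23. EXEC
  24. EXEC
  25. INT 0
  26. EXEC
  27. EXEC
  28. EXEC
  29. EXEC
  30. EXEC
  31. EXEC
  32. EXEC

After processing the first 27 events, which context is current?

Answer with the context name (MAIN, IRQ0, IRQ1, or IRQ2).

Answer: IRQ0

Derivation:
Event 1 (EXEC): [MAIN] PC=0: INC 3 -> ACC=3
Event 2 (EXEC): [MAIN] PC=1: INC 1 -> ACC=4
Event 3 (INT 0): INT 0 arrives: push (MAIN, PC=2), enter IRQ0 at PC=0 (depth now 1)
Event 4 (EXEC): [IRQ0] PC=0: INC 4 -> ACC=8
Event 5 (INT 0): INT 0 arrives: push (IRQ0, PC=1), enter IRQ0 at PC=0 (depth now 2)
Event 6 (EXEC): [IRQ0] PC=0: INC 4 -> ACC=12
Event 7 (EXEC): [IRQ0] PC=1: DEC 3 -> ACC=9
Event 8 (EXEC): [IRQ0] PC=2: IRET -> resume IRQ0 at PC=1 (depth now 1)
Event 9 (INT 0): INT 0 arrives: push (IRQ0, PC=1), enter IRQ0 at PC=0 (depth now 2)
Event 10 (EXEC): [IRQ0] PC=0: INC 4 -> ACC=13
Event 11 (EXEC): [IRQ0] PC=1: DEC 3 -> ACC=10
Event 12 (EXEC): [IRQ0] PC=2: IRET -> resume IRQ0 at PC=1 (depth now 1)
Event 13 (EXEC): [IRQ0] PC=1: DEC 3 -> ACC=7
Event 14 (EXEC): [IRQ0] PC=2: IRET -> resume MAIN at PC=2 (depth now 0)
Event 15 (INT 0): INT 0 arrives: push (MAIN, PC=2), enter IRQ0 at PC=0 (depth now 1)
Event 16 (INT 0): INT 0 arrives: push (IRQ0, PC=0), enter IRQ0 at PC=0 (depth now 2)
Event 17 (EXEC): [IRQ0] PC=0: INC 4 -> ACC=11
Event 18 (EXEC): [IRQ0] PC=1: DEC 3 -> ACC=8
Event 19 (EXEC): [IRQ0] PC=2: IRET -> resume IRQ0 at PC=0 (depth now 1)
Event 20 (EXEC): [IRQ0] PC=0: INC 4 -> ACC=12
Event 21 (EXEC): [IRQ0] PC=1: DEC 3 -> ACC=9
Event 22 (EXEC): [IRQ0] PC=2: IRET -> resume MAIN at PC=2 (depth now 0)
Event 23 (EXEC): [MAIN] PC=2: NOP
Event 24 (EXEC): [MAIN] PC=3: NOP
Event 25 (INT 0): INT 0 arrives: push (MAIN, PC=4), enter IRQ0 at PC=0 (depth now 1)
Event 26 (EXEC): [IRQ0] PC=0: INC 4 -> ACC=13
Event 27 (EXEC): [IRQ0] PC=1: DEC 3 -> ACC=10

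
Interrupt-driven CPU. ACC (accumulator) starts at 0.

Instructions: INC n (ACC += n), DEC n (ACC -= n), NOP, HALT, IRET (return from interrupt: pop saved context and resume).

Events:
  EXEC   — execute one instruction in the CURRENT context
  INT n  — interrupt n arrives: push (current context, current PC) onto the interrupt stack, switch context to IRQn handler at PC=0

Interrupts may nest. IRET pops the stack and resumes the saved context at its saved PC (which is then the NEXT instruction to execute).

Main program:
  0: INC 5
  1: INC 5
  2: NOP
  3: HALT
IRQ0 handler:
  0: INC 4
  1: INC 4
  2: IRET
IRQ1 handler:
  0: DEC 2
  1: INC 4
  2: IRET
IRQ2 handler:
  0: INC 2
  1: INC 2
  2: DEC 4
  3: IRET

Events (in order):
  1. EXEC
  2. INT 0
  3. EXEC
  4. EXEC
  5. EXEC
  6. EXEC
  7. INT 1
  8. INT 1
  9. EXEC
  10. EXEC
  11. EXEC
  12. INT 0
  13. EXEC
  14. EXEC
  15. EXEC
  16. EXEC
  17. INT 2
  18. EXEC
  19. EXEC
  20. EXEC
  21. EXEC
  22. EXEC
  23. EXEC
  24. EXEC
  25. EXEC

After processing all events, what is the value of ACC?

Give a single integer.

Answer: 30

Derivation:
Event 1 (EXEC): [MAIN] PC=0: INC 5 -> ACC=5
Event 2 (INT 0): INT 0 arrives: push (MAIN, PC=1), enter IRQ0 at PC=0 (depth now 1)
Event 3 (EXEC): [IRQ0] PC=0: INC 4 -> ACC=9
Event 4 (EXEC): [IRQ0] PC=1: INC 4 -> ACC=13
Event 5 (EXEC): [IRQ0] PC=2: IRET -> resume MAIN at PC=1 (depth now 0)
Event 6 (EXEC): [MAIN] PC=1: INC 5 -> ACC=18
Event 7 (INT 1): INT 1 arrives: push (MAIN, PC=2), enter IRQ1 at PC=0 (depth now 1)
Event 8 (INT 1): INT 1 arrives: push (IRQ1, PC=0), enter IRQ1 at PC=0 (depth now 2)
Event 9 (EXEC): [IRQ1] PC=0: DEC 2 -> ACC=16
Event 10 (EXEC): [IRQ1] PC=1: INC 4 -> ACC=20
Event 11 (EXEC): [IRQ1] PC=2: IRET -> resume IRQ1 at PC=0 (depth now 1)
Event 12 (INT 0): INT 0 arrives: push (IRQ1, PC=0), enter IRQ0 at PC=0 (depth now 2)
Event 13 (EXEC): [IRQ0] PC=0: INC 4 -> ACC=24
Event 14 (EXEC): [IRQ0] PC=1: INC 4 -> ACC=28
Event 15 (EXEC): [IRQ0] PC=2: IRET -> resume IRQ1 at PC=0 (depth now 1)
Event 16 (EXEC): [IRQ1] PC=0: DEC 2 -> ACC=26
Event 17 (INT 2): INT 2 arrives: push (IRQ1, PC=1), enter IRQ2 at PC=0 (depth now 2)
Event 18 (EXEC): [IRQ2] PC=0: INC 2 -> ACC=28
Event 19 (EXEC): [IRQ2] PC=1: INC 2 -> ACC=30
Event 20 (EXEC): [IRQ2] PC=2: DEC 4 -> ACC=26
Event 21 (EXEC): [IRQ2] PC=3: IRET -> resume IRQ1 at PC=1 (depth now 1)
Event 22 (EXEC): [IRQ1] PC=1: INC 4 -> ACC=30
Event 23 (EXEC): [IRQ1] PC=2: IRET -> resume MAIN at PC=2 (depth now 0)
Event 24 (EXEC): [MAIN] PC=2: NOP
Event 25 (EXEC): [MAIN] PC=3: HALT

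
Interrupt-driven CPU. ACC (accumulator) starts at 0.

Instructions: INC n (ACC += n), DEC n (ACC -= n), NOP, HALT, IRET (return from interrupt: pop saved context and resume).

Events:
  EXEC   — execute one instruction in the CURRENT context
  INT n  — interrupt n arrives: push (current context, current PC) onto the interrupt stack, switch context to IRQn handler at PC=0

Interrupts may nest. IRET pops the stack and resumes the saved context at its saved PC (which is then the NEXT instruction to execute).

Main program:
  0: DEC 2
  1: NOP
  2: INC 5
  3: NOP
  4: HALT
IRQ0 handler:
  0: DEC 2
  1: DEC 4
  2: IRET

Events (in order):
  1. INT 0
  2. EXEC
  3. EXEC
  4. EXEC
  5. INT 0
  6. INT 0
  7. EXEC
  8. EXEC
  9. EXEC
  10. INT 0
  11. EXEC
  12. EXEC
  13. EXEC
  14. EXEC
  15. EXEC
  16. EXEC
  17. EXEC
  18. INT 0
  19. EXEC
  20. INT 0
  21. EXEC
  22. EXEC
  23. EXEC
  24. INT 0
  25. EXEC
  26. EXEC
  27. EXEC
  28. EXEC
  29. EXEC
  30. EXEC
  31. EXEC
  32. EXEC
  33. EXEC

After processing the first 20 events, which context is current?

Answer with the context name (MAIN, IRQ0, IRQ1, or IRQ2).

Answer: IRQ0

Derivation:
Event 1 (INT 0): INT 0 arrives: push (MAIN, PC=0), enter IRQ0 at PC=0 (depth now 1)
Event 2 (EXEC): [IRQ0] PC=0: DEC 2 -> ACC=-2
Event 3 (EXEC): [IRQ0] PC=1: DEC 4 -> ACC=-6
Event 4 (EXEC): [IRQ0] PC=2: IRET -> resume MAIN at PC=0 (depth now 0)
Event 5 (INT 0): INT 0 arrives: push (MAIN, PC=0), enter IRQ0 at PC=0 (depth now 1)
Event 6 (INT 0): INT 0 arrives: push (IRQ0, PC=0), enter IRQ0 at PC=0 (depth now 2)
Event 7 (EXEC): [IRQ0] PC=0: DEC 2 -> ACC=-8
Event 8 (EXEC): [IRQ0] PC=1: DEC 4 -> ACC=-12
Event 9 (EXEC): [IRQ0] PC=2: IRET -> resume IRQ0 at PC=0 (depth now 1)
Event 10 (INT 0): INT 0 arrives: push (IRQ0, PC=0), enter IRQ0 at PC=0 (depth now 2)
Event 11 (EXEC): [IRQ0] PC=0: DEC 2 -> ACC=-14
Event 12 (EXEC): [IRQ0] PC=1: DEC 4 -> ACC=-18
Event 13 (EXEC): [IRQ0] PC=2: IRET -> resume IRQ0 at PC=0 (depth now 1)
Event 14 (EXEC): [IRQ0] PC=0: DEC 2 -> ACC=-20
Event 15 (EXEC): [IRQ0] PC=1: DEC 4 -> ACC=-24
Event 16 (EXEC): [IRQ0] PC=2: IRET -> resume MAIN at PC=0 (depth now 0)
Event 17 (EXEC): [MAIN] PC=0: DEC 2 -> ACC=-26
Event 18 (INT 0): INT 0 arrives: push (MAIN, PC=1), enter IRQ0 at PC=0 (depth now 1)
Event 19 (EXEC): [IRQ0] PC=0: DEC 2 -> ACC=-28
Event 20 (INT 0): INT 0 arrives: push (IRQ0, PC=1), enter IRQ0 at PC=0 (depth now 2)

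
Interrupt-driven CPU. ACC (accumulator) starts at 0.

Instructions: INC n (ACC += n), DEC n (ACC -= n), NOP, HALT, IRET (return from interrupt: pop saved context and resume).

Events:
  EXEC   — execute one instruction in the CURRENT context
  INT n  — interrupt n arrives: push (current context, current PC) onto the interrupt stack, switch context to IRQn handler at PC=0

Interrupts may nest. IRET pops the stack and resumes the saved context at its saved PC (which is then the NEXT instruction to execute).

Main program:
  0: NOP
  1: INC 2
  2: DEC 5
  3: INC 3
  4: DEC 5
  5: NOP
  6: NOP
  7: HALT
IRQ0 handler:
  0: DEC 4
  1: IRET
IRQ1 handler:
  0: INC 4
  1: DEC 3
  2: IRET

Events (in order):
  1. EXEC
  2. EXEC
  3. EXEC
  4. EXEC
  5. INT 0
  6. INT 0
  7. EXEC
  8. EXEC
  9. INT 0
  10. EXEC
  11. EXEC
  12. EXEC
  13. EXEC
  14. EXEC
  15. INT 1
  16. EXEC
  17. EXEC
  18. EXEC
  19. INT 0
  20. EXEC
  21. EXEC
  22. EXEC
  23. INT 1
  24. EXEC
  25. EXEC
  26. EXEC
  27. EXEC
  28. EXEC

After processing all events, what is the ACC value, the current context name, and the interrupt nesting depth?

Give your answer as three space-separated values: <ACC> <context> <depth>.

Event 1 (EXEC): [MAIN] PC=0: NOP
Event 2 (EXEC): [MAIN] PC=1: INC 2 -> ACC=2
Event 3 (EXEC): [MAIN] PC=2: DEC 5 -> ACC=-3
Event 4 (EXEC): [MAIN] PC=3: INC 3 -> ACC=0
Event 5 (INT 0): INT 0 arrives: push (MAIN, PC=4), enter IRQ0 at PC=0 (depth now 1)
Event 6 (INT 0): INT 0 arrives: push (IRQ0, PC=0), enter IRQ0 at PC=0 (depth now 2)
Event 7 (EXEC): [IRQ0] PC=0: DEC 4 -> ACC=-4
Event 8 (EXEC): [IRQ0] PC=1: IRET -> resume IRQ0 at PC=0 (depth now 1)
Event 9 (INT 0): INT 0 arrives: push (IRQ0, PC=0), enter IRQ0 at PC=0 (depth now 2)
Event 10 (EXEC): [IRQ0] PC=0: DEC 4 -> ACC=-8
Event 11 (EXEC): [IRQ0] PC=1: IRET -> resume IRQ0 at PC=0 (depth now 1)
Event 12 (EXEC): [IRQ0] PC=0: DEC 4 -> ACC=-12
Event 13 (EXEC): [IRQ0] PC=1: IRET -> resume MAIN at PC=4 (depth now 0)
Event 14 (EXEC): [MAIN] PC=4: DEC 5 -> ACC=-17
Event 15 (INT 1): INT 1 arrives: push (MAIN, PC=5), enter IRQ1 at PC=0 (depth now 1)
Event 16 (EXEC): [IRQ1] PC=0: INC 4 -> ACC=-13
Event 17 (EXEC): [IRQ1] PC=1: DEC 3 -> ACC=-16
Event 18 (EXEC): [IRQ1] PC=2: IRET -> resume MAIN at PC=5 (depth now 0)
Event 19 (INT 0): INT 0 arrives: push (MAIN, PC=5), enter IRQ0 at PC=0 (depth now 1)
Event 20 (EXEC): [IRQ0] PC=0: DEC 4 -> ACC=-20
Event 21 (EXEC): [IRQ0] PC=1: IRET -> resume MAIN at PC=5 (depth now 0)
Event 22 (EXEC): [MAIN] PC=5: NOP
Event 23 (INT 1): INT 1 arrives: push (MAIN, PC=6), enter IRQ1 at PC=0 (depth now 1)
Event 24 (EXEC): [IRQ1] PC=0: INC 4 -> ACC=-16
Event 25 (EXEC): [IRQ1] PC=1: DEC 3 -> ACC=-19
Event 26 (EXEC): [IRQ1] PC=2: IRET -> resume MAIN at PC=6 (depth now 0)
Event 27 (EXEC): [MAIN] PC=6: NOP
Event 28 (EXEC): [MAIN] PC=7: HALT

Answer: -19 MAIN 0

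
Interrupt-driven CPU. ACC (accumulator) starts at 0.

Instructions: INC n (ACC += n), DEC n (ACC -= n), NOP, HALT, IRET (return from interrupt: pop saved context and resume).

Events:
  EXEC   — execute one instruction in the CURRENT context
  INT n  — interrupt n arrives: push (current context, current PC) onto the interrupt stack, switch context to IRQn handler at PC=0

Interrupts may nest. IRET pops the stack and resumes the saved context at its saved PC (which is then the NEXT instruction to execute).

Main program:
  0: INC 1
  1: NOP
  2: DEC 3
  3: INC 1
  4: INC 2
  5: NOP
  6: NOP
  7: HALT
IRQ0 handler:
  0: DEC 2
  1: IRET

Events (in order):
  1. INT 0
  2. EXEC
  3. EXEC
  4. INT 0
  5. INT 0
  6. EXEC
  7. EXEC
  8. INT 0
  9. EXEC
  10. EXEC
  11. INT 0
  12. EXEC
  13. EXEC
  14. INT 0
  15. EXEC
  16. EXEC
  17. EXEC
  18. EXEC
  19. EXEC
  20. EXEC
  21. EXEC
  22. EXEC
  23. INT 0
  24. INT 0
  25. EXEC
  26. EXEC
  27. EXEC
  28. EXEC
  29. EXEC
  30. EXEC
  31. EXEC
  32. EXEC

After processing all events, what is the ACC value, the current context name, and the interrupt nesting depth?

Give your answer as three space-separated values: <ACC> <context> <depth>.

Event 1 (INT 0): INT 0 arrives: push (MAIN, PC=0), enter IRQ0 at PC=0 (depth now 1)
Event 2 (EXEC): [IRQ0] PC=0: DEC 2 -> ACC=-2
Event 3 (EXEC): [IRQ0] PC=1: IRET -> resume MAIN at PC=0 (depth now 0)
Event 4 (INT 0): INT 0 arrives: push (MAIN, PC=0), enter IRQ0 at PC=0 (depth now 1)
Event 5 (INT 0): INT 0 arrives: push (IRQ0, PC=0), enter IRQ0 at PC=0 (depth now 2)
Event 6 (EXEC): [IRQ0] PC=0: DEC 2 -> ACC=-4
Event 7 (EXEC): [IRQ0] PC=1: IRET -> resume IRQ0 at PC=0 (depth now 1)
Event 8 (INT 0): INT 0 arrives: push (IRQ0, PC=0), enter IRQ0 at PC=0 (depth now 2)
Event 9 (EXEC): [IRQ0] PC=0: DEC 2 -> ACC=-6
Event 10 (EXEC): [IRQ0] PC=1: IRET -> resume IRQ0 at PC=0 (depth now 1)
Event 11 (INT 0): INT 0 arrives: push (IRQ0, PC=0), enter IRQ0 at PC=0 (depth now 2)
Event 12 (EXEC): [IRQ0] PC=0: DEC 2 -> ACC=-8
Event 13 (EXEC): [IRQ0] PC=1: IRET -> resume IRQ0 at PC=0 (depth now 1)
Event 14 (INT 0): INT 0 arrives: push (IRQ0, PC=0), enter IRQ0 at PC=0 (depth now 2)
Event 15 (EXEC): [IRQ0] PC=0: DEC 2 -> ACC=-10
Event 16 (EXEC): [IRQ0] PC=1: IRET -> resume IRQ0 at PC=0 (depth now 1)
Event 17 (EXEC): [IRQ0] PC=0: DEC 2 -> ACC=-12
Event 18 (EXEC): [IRQ0] PC=1: IRET -> resume MAIN at PC=0 (depth now 0)
Event 19 (EXEC): [MAIN] PC=0: INC 1 -> ACC=-11
Event 20 (EXEC): [MAIN] PC=1: NOP
Event 21 (EXEC): [MAIN] PC=2: DEC 3 -> ACC=-14
Event 22 (EXEC): [MAIN] PC=3: INC 1 -> ACC=-13
Event 23 (INT 0): INT 0 arrives: push (MAIN, PC=4), enter IRQ0 at PC=0 (depth now 1)
Event 24 (INT 0): INT 0 arrives: push (IRQ0, PC=0), enter IRQ0 at PC=0 (depth now 2)
Event 25 (EXEC): [IRQ0] PC=0: DEC 2 -> ACC=-15
Event 26 (EXEC): [IRQ0] PC=1: IRET -> resume IRQ0 at PC=0 (depth now 1)
Event 27 (EXEC): [IRQ0] PC=0: DEC 2 -> ACC=-17
Event 28 (EXEC): [IRQ0] PC=1: IRET -> resume MAIN at PC=4 (depth now 0)
Event 29 (EXEC): [MAIN] PC=4: INC 2 -> ACC=-15
Event 30 (EXEC): [MAIN] PC=5: NOP
Event 31 (EXEC): [MAIN] PC=6: NOP
Event 32 (EXEC): [MAIN] PC=7: HALT

Answer: -15 MAIN 0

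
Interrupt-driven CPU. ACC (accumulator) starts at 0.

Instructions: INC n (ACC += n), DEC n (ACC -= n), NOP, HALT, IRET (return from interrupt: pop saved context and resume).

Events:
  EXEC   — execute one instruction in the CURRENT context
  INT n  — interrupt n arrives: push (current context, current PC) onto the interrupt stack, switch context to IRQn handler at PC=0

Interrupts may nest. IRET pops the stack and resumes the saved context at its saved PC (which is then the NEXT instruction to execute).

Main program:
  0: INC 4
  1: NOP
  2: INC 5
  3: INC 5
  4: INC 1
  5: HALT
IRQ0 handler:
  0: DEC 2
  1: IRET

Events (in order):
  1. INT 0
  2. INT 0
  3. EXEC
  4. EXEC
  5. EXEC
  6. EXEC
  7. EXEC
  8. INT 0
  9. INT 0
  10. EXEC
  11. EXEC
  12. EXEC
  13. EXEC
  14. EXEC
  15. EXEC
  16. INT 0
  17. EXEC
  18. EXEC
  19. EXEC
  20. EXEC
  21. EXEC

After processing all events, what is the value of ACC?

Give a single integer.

Answer: 5

Derivation:
Event 1 (INT 0): INT 0 arrives: push (MAIN, PC=0), enter IRQ0 at PC=0 (depth now 1)
Event 2 (INT 0): INT 0 arrives: push (IRQ0, PC=0), enter IRQ0 at PC=0 (depth now 2)
Event 3 (EXEC): [IRQ0] PC=0: DEC 2 -> ACC=-2
Event 4 (EXEC): [IRQ0] PC=1: IRET -> resume IRQ0 at PC=0 (depth now 1)
Event 5 (EXEC): [IRQ0] PC=0: DEC 2 -> ACC=-4
Event 6 (EXEC): [IRQ0] PC=1: IRET -> resume MAIN at PC=0 (depth now 0)
Event 7 (EXEC): [MAIN] PC=0: INC 4 -> ACC=0
Event 8 (INT 0): INT 0 arrives: push (MAIN, PC=1), enter IRQ0 at PC=0 (depth now 1)
Event 9 (INT 0): INT 0 arrives: push (IRQ0, PC=0), enter IRQ0 at PC=0 (depth now 2)
Event 10 (EXEC): [IRQ0] PC=0: DEC 2 -> ACC=-2
Event 11 (EXEC): [IRQ0] PC=1: IRET -> resume IRQ0 at PC=0 (depth now 1)
Event 12 (EXEC): [IRQ0] PC=0: DEC 2 -> ACC=-4
Event 13 (EXEC): [IRQ0] PC=1: IRET -> resume MAIN at PC=1 (depth now 0)
Event 14 (EXEC): [MAIN] PC=1: NOP
Event 15 (EXEC): [MAIN] PC=2: INC 5 -> ACC=1
Event 16 (INT 0): INT 0 arrives: push (MAIN, PC=3), enter IRQ0 at PC=0 (depth now 1)
Event 17 (EXEC): [IRQ0] PC=0: DEC 2 -> ACC=-1
Event 18 (EXEC): [IRQ0] PC=1: IRET -> resume MAIN at PC=3 (depth now 0)
Event 19 (EXEC): [MAIN] PC=3: INC 5 -> ACC=4
Event 20 (EXEC): [MAIN] PC=4: INC 1 -> ACC=5
Event 21 (EXEC): [MAIN] PC=5: HALT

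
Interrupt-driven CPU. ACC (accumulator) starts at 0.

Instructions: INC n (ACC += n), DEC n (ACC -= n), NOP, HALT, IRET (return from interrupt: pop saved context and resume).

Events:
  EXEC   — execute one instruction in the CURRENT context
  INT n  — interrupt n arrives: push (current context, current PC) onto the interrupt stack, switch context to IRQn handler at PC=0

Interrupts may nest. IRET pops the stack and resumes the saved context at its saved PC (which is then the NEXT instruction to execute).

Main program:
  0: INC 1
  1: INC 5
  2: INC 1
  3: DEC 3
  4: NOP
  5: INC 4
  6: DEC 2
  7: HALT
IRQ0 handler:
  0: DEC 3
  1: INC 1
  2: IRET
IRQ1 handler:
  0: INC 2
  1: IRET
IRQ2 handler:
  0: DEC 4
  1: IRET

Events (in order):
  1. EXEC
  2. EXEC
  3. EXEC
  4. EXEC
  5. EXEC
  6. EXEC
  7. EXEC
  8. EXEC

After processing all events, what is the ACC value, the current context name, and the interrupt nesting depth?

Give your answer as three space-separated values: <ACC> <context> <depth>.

Event 1 (EXEC): [MAIN] PC=0: INC 1 -> ACC=1
Event 2 (EXEC): [MAIN] PC=1: INC 5 -> ACC=6
Event 3 (EXEC): [MAIN] PC=2: INC 1 -> ACC=7
Event 4 (EXEC): [MAIN] PC=3: DEC 3 -> ACC=4
Event 5 (EXEC): [MAIN] PC=4: NOP
Event 6 (EXEC): [MAIN] PC=5: INC 4 -> ACC=8
Event 7 (EXEC): [MAIN] PC=6: DEC 2 -> ACC=6
Event 8 (EXEC): [MAIN] PC=7: HALT

Answer: 6 MAIN 0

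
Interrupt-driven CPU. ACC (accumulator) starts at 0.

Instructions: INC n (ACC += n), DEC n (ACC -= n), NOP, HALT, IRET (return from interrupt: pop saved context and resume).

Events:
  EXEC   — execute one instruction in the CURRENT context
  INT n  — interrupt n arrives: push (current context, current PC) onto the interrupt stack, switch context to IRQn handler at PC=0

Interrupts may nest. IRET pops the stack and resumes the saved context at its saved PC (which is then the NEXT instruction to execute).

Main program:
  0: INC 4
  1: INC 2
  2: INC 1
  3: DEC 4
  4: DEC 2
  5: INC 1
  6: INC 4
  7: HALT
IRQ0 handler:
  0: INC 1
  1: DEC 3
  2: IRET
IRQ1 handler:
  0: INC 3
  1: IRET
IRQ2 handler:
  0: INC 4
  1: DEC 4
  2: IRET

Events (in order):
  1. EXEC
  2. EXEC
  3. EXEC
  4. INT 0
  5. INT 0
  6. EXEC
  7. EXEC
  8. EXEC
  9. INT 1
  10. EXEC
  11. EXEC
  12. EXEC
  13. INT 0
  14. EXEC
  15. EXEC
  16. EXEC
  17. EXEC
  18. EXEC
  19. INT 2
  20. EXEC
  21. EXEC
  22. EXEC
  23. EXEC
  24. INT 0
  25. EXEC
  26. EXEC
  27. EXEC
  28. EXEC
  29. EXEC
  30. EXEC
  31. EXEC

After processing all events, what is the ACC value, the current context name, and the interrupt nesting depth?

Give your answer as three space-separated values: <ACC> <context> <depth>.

Event 1 (EXEC): [MAIN] PC=0: INC 4 -> ACC=4
Event 2 (EXEC): [MAIN] PC=1: INC 2 -> ACC=6
Event 3 (EXEC): [MAIN] PC=2: INC 1 -> ACC=7
Event 4 (INT 0): INT 0 arrives: push (MAIN, PC=3), enter IRQ0 at PC=0 (depth now 1)
Event 5 (INT 0): INT 0 arrives: push (IRQ0, PC=0), enter IRQ0 at PC=0 (depth now 2)
Event 6 (EXEC): [IRQ0] PC=0: INC 1 -> ACC=8
Event 7 (EXEC): [IRQ0] PC=1: DEC 3 -> ACC=5
Event 8 (EXEC): [IRQ0] PC=2: IRET -> resume IRQ0 at PC=0 (depth now 1)
Event 9 (INT 1): INT 1 arrives: push (IRQ0, PC=0), enter IRQ1 at PC=0 (depth now 2)
Event 10 (EXEC): [IRQ1] PC=0: INC 3 -> ACC=8
Event 11 (EXEC): [IRQ1] PC=1: IRET -> resume IRQ0 at PC=0 (depth now 1)
Event 12 (EXEC): [IRQ0] PC=0: INC 1 -> ACC=9
Event 13 (INT 0): INT 0 arrives: push (IRQ0, PC=1), enter IRQ0 at PC=0 (depth now 2)
Event 14 (EXEC): [IRQ0] PC=0: INC 1 -> ACC=10
Event 15 (EXEC): [IRQ0] PC=1: DEC 3 -> ACC=7
Event 16 (EXEC): [IRQ0] PC=2: IRET -> resume IRQ0 at PC=1 (depth now 1)
Event 17 (EXEC): [IRQ0] PC=1: DEC 3 -> ACC=4
Event 18 (EXEC): [IRQ0] PC=2: IRET -> resume MAIN at PC=3 (depth now 0)
Event 19 (INT 2): INT 2 arrives: push (MAIN, PC=3), enter IRQ2 at PC=0 (depth now 1)
Event 20 (EXEC): [IRQ2] PC=0: INC 4 -> ACC=8
Event 21 (EXEC): [IRQ2] PC=1: DEC 4 -> ACC=4
Event 22 (EXEC): [IRQ2] PC=2: IRET -> resume MAIN at PC=3 (depth now 0)
Event 23 (EXEC): [MAIN] PC=3: DEC 4 -> ACC=0
Event 24 (INT 0): INT 0 arrives: push (MAIN, PC=4), enter IRQ0 at PC=0 (depth now 1)
Event 25 (EXEC): [IRQ0] PC=0: INC 1 -> ACC=1
Event 26 (EXEC): [IRQ0] PC=1: DEC 3 -> ACC=-2
Event 27 (EXEC): [IRQ0] PC=2: IRET -> resume MAIN at PC=4 (depth now 0)
Event 28 (EXEC): [MAIN] PC=4: DEC 2 -> ACC=-4
Event 29 (EXEC): [MAIN] PC=5: INC 1 -> ACC=-3
Event 30 (EXEC): [MAIN] PC=6: INC 4 -> ACC=1
Event 31 (EXEC): [MAIN] PC=7: HALT

Answer: 1 MAIN 0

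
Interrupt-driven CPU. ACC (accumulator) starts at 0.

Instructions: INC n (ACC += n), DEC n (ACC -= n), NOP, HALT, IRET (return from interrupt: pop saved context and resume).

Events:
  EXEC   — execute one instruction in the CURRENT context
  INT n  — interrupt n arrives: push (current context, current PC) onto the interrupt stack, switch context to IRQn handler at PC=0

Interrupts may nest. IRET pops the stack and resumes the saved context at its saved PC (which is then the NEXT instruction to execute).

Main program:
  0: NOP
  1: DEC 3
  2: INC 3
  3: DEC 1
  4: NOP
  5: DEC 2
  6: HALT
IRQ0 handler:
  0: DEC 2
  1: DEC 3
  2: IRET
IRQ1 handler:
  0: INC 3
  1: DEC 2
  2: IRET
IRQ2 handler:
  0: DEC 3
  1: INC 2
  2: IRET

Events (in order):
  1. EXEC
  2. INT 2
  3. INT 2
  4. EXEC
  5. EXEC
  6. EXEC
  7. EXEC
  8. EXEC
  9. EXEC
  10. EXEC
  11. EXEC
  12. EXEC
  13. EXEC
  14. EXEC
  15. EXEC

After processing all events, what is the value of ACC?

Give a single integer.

Event 1 (EXEC): [MAIN] PC=0: NOP
Event 2 (INT 2): INT 2 arrives: push (MAIN, PC=1), enter IRQ2 at PC=0 (depth now 1)
Event 3 (INT 2): INT 2 arrives: push (IRQ2, PC=0), enter IRQ2 at PC=0 (depth now 2)
Event 4 (EXEC): [IRQ2] PC=0: DEC 3 -> ACC=-3
Event 5 (EXEC): [IRQ2] PC=1: INC 2 -> ACC=-1
Event 6 (EXEC): [IRQ2] PC=2: IRET -> resume IRQ2 at PC=0 (depth now 1)
Event 7 (EXEC): [IRQ2] PC=0: DEC 3 -> ACC=-4
Event 8 (EXEC): [IRQ2] PC=1: INC 2 -> ACC=-2
Event 9 (EXEC): [IRQ2] PC=2: IRET -> resume MAIN at PC=1 (depth now 0)
Event 10 (EXEC): [MAIN] PC=1: DEC 3 -> ACC=-5
Event 11 (EXEC): [MAIN] PC=2: INC 3 -> ACC=-2
Event 12 (EXEC): [MAIN] PC=3: DEC 1 -> ACC=-3
Event 13 (EXEC): [MAIN] PC=4: NOP
Event 14 (EXEC): [MAIN] PC=5: DEC 2 -> ACC=-5
Event 15 (EXEC): [MAIN] PC=6: HALT

Answer: -5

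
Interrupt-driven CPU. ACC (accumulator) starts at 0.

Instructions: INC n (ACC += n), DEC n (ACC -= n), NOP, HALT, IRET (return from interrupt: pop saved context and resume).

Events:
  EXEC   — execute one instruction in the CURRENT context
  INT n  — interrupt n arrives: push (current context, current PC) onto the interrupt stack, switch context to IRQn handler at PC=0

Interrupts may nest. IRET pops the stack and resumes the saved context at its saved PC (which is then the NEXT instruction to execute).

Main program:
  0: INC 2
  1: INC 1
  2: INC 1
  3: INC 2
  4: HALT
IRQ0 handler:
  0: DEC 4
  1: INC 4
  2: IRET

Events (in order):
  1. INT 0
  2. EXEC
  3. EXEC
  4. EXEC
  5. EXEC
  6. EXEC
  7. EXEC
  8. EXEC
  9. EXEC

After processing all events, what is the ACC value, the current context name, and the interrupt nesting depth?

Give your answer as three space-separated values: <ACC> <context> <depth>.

Event 1 (INT 0): INT 0 arrives: push (MAIN, PC=0), enter IRQ0 at PC=0 (depth now 1)
Event 2 (EXEC): [IRQ0] PC=0: DEC 4 -> ACC=-4
Event 3 (EXEC): [IRQ0] PC=1: INC 4 -> ACC=0
Event 4 (EXEC): [IRQ0] PC=2: IRET -> resume MAIN at PC=0 (depth now 0)
Event 5 (EXEC): [MAIN] PC=0: INC 2 -> ACC=2
Event 6 (EXEC): [MAIN] PC=1: INC 1 -> ACC=3
Event 7 (EXEC): [MAIN] PC=2: INC 1 -> ACC=4
Event 8 (EXEC): [MAIN] PC=3: INC 2 -> ACC=6
Event 9 (EXEC): [MAIN] PC=4: HALT

Answer: 6 MAIN 0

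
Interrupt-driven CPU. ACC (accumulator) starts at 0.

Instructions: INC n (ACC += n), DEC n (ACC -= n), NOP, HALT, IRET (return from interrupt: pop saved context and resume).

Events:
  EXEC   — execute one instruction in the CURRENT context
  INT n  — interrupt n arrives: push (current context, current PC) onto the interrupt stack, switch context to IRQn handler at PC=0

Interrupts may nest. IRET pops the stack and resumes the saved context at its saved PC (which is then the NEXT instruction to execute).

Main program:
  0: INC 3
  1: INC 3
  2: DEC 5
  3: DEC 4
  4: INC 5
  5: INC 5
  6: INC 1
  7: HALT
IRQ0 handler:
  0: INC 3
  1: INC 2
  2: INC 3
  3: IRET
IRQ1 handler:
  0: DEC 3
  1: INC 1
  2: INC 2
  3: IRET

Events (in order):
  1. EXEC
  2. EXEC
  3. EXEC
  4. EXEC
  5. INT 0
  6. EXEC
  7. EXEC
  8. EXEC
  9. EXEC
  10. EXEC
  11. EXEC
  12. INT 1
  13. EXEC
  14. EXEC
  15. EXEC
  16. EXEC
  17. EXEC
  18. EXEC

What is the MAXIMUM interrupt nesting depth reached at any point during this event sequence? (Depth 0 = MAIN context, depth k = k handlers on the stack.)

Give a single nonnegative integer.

Event 1 (EXEC): [MAIN] PC=0: INC 3 -> ACC=3 [depth=0]
Event 2 (EXEC): [MAIN] PC=1: INC 3 -> ACC=6 [depth=0]
Event 3 (EXEC): [MAIN] PC=2: DEC 5 -> ACC=1 [depth=0]
Event 4 (EXEC): [MAIN] PC=3: DEC 4 -> ACC=-3 [depth=0]
Event 5 (INT 0): INT 0 arrives: push (MAIN, PC=4), enter IRQ0 at PC=0 (depth now 1) [depth=1]
Event 6 (EXEC): [IRQ0] PC=0: INC 3 -> ACC=0 [depth=1]
Event 7 (EXEC): [IRQ0] PC=1: INC 2 -> ACC=2 [depth=1]
Event 8 (EXEC): [IRQ0] PC=2: INC 3 -> ACC=5 [depth=1]
Event 9 (EXEC): [IRQ0] PC=3: IRET -> resume MAIN at PC=4 (depth now 0) [depth=0]
Event 10 (EXEC): [MAIN] PC=4: INC 5 -> ACC=10 [depth=0]
Event 11 (EXEC): [MAIN] PC=5: INC 5 -> ACC=15 [depth=0]
Event 12 (INT 1): INT 1 arrives: push (MAIN, PC=6), enter IRQ1 at PC=0 (depth now 1) [depth=1]
Event 13 (EXEC): [IRQ1] PC=0: DEC 3 -> ACC=12 [depth=1]
Event 14 (EXEC): [IRQ1] PC=1: INC 1 -> ACC=13 [depth=1]
Event 15 (EXEC): [IRQ1] PC=2: INC 2 -> ACC=15 [depth=1]
Event 16 (EXEC): [IRQ1] PC=3: IRET -> resume MAIN at PC=6 (depth now 0) [depth=0]
Event 17 (EXEC): [MAIN] PC=6: INC 1 -> ACC=16 [depth=0]
Event 18 (EXEC): [MAIN] PC=7: HALT [depth=0]
Max depth observed: 1

Answer: 1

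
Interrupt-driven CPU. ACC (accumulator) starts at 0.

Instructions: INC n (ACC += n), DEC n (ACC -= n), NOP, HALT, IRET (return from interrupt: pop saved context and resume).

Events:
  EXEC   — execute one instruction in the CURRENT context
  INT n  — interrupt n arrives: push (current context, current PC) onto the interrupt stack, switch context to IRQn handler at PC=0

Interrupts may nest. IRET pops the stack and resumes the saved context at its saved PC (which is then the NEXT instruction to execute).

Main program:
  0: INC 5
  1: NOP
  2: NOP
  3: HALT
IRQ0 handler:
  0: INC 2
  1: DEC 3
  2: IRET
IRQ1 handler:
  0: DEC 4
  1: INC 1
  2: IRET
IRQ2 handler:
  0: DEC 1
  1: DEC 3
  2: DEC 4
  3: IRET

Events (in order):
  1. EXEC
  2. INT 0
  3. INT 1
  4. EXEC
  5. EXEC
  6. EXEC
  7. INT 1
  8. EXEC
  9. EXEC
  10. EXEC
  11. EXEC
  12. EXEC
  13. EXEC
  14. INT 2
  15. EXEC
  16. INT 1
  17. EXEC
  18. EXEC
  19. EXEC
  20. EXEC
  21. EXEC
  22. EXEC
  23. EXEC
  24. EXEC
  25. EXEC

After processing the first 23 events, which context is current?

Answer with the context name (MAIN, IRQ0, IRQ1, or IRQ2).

Answer: MAIN

Derivation:
Event 1 (EXEC): [MAIN] PC=0: INC 5 -> ACC=5
Event 2 (INT 0): INT 0 arrives: push (MAIN, PC=1), enter IRQ0 at PC=0 (depth now 1)
Event 3 (INT 1): INT 1 arrives: push (IRQ0, PC=0), enter IRQ1 at PC=0 (depth now 2)
Event 4 (EXEC): [IRQ1] PC=0: DEC 4 -> ACC=1
Event 5 (EXEC): [IRQ1] PC=1: INC 1 -> ACC=2
Event 6 (EXEC): [IRQ1] PC=2: IRET -> resume IRQ0 at PC=0 (depth now 1)
Event 7 (INT 1): INT 1 arrives: push (IRQ0, PC=0), enter IRQ1 at PC=0 (depth now 2)
Event 8 (EXEC): [IRQ1] PC=0: DEC 4 -> ACC=-2
Event 9 (EXEC): [IRQ1] PC=1: INC 1 -> ACC=-1
Event 10 (EXEC): [IRQ1] PC=2: IRET -> resume IRQ0 at PC=0 (depth now 1)
Event 11 (EXEC): [IRQ0] PC=0: INC 2 -> ACC=1
Event 12 (EXEC): [IRQ0] PC=1: DEC 3 -> ACC=-2
Event 13 (EXEC): [IRQ0] PC=2: IRET -> resume MAIN at PC=1 (depth now 0)
Event 14 (INT 2): INT 2 arrives: push (MAIN, PC=1), enter IRQ2 at PC=0 (depth now 1)
Event 15 (EXEC): [IRQ2] PC=0: DEC 1 -> ACC=-3
Event 16 (INT 1): INT 1 arrives: push (IRQ2, PC=1), enter IRQ1 at PC=0 (depth now 2)
Event 17 (EXEC): [IRQ1] PC=0: DEC 4 -> ACC=-7
Event 18 (EXEC): [IRQ1] PC=1: INC 1 -> ACC=-6
Event 19 (EXEC): [IRQ1] PC=2: IRET -> resume IRQ2 at PC=1 (depth now 1)
Event 20 (EXEC): [IRQ2] PC=1: DEC 3 -> ACC=-9
Event 21 (EXEC): [IRQ2] PC=2: DEC 4 -> ACC=-13
Event 22 (EXEC): [IRQ2] PC=3: IRET -> resume MAIN at PC=1 (depth now 0)
Event 23 (EXEC): [MAIN] PC=1: NOP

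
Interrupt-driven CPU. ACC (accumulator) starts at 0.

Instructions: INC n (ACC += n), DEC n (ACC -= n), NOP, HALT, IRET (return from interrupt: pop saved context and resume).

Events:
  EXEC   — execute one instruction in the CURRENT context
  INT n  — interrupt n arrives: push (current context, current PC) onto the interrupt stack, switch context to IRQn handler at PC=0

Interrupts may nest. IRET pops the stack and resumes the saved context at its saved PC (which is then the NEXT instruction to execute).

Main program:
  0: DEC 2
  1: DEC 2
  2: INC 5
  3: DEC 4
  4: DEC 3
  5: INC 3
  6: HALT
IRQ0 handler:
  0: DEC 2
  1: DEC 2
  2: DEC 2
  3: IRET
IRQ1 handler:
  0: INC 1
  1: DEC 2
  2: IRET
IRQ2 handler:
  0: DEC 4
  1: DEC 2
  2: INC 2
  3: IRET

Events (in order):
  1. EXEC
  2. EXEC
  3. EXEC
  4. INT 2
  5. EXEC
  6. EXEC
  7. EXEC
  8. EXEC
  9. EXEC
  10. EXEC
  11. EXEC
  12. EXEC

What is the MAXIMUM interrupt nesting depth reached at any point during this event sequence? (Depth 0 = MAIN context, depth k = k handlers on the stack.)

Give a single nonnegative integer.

Answer: 1

Derivation:
Event 1 (EXEC): [MAIN] PC=0: DEC 2 -> ACC=-2 [depth=0]
Event 2 (EXEC): [MAIN] PC=1: DEC 2 -> ACC=-4 [depth=0]
Event 3 (EXEC): [MAIN] PC=2: INC 5 -> ACC=1 [depth=0]
Event 4 (INT 2): INT 2 arrives: push (MAIN, PC=3), enter IRQ2 at PC=0 (depth now 1) [depth=1]
Event 5 (EXEC): [IRQ2] PC=0: DEC 4 -> ACC=-3 [depth=1]
Event 6 (EXEC): [IRQ2] PC=1: DEC 2 -> ACC=-5 [depth=1]
Event 7 (EXEC): [IRQ2] PC=2: INC 2 -> ACC=-3 [depth=1]
Event 8 (EXEC): [IRQ2] PC=3: IRET -> resume MAIN at PC=3 (depth now 0) [depth=0]
Event 9 (EXEC): [MAIN] PC=3: DEC 4 -> ACC=-7 [depth=0]
Event 10 (EXEC): [MAIN] PC=4: DEC 3 -> ACC=-10 [depth=0]
Event 11 (EXEC): [MAIN] PC=5: INC 3 -> ACC=-7 [depth=0]
Event 12 (EXEC): [MAIN] PC=6: HALT [depth=0]
Max depth observed: 1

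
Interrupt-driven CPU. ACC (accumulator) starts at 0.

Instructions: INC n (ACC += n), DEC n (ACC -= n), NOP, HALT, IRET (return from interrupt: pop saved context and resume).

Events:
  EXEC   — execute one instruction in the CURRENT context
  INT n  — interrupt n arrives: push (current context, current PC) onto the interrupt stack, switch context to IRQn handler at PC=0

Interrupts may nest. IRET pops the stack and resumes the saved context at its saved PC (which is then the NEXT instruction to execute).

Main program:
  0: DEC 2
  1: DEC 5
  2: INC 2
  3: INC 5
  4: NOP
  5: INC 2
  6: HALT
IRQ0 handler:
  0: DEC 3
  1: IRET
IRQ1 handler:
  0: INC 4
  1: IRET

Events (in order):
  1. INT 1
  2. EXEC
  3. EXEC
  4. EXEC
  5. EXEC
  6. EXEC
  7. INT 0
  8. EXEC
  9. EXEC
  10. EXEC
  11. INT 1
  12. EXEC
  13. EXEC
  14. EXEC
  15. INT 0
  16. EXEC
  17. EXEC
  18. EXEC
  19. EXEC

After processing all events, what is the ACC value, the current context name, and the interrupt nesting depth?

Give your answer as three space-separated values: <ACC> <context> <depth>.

Answer: 4 MAIN 0

Derivation:
Event 1 (INT 1): INT 1 arrives: push (MAIN, PC=0), enter IRQ1 at PC=0 (depth now 1)
Event 2 (EXEC): [IRQ1] PC=0: INC 4 -> ACC=4
Event 3 (EXEC): [IRQ1] PC=1: IRET -> resume MAIN at PC=0 (depth now 0)
Event 4 (EXEC): [MAIN] PC=0: DEC 2 -> ACC=2
Event 5 (EXEC): [MAIN] PC=1: DEC 5 -> ACC=-3
Event 6 (EXEC): [MAIN] PC=2: INC 2 -> ACC=-1
Event 7 (INT 0): INT 0 arrives: push (MAIN, PC=3), enter IRQ0 at PC=0 (depth now 1)
Event 8 (EXEC): [IRQ0] PC=0: DEC 3 -> ACC=-4
Event 9 (EXEC): [IRQ0] PC=1: IRET -> resume MAIN at PC=3 (depth now 0)
Event 10 (EXEC): [MAIN] PC=3: INC 5 -> ACC=1
Event 11 (INT 1): INT 1 arrives: push (MAIN, PC=4), enter IRQ1 at PC=0 (depth now 1)
Event 12 (EXEC): [IRQ1] PC=0: INC 4 -> ACC=5
Event 13 (EXEC): [IRQ1] PC=1: IRET -> resume MAIN at PC=4 (depth now 0)
Event 14 (EXEC): [MAIN] PC=4: NOP
Event 15 (INT 0): INT 0 arrives: push (MAIN, PC=5), enter IRQ0 at PC=0 (depth now 1)
Event 16 (EXEC): [IRQ0] PC=0: DEC 3 -> ACC=2
Event 17 (EXEC): [IRQ0] PC=1: IRET -> resume MAIN at PC=5 (depth now 0)
Event 18 (EXEC): [MAIN] PC=5: INC 2 -> ACC=4
Event 19 (EXEC): [MAIN] PC=6: HALT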